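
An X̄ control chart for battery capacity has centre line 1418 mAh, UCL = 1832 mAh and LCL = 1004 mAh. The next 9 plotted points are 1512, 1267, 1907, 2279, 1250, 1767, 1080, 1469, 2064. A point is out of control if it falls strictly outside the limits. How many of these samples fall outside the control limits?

Compare each point to [1004, 1832]: sample 3 = 1907 > UCL; sample 4 = 2279 > UCL; sample 9 = 2064 > UCL.

3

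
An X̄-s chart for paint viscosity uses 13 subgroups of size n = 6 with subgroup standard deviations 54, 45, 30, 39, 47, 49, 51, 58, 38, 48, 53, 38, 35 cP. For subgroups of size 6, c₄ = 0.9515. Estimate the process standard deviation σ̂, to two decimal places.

47.29

s̄ = (54 + 45 + 30 + 39 + 47 + 49 + 51 + 58 + 38 + 48 + 53 + 38 + 35) / 13 = 45.0000
σ̂ = s̄ / c₄ = 45.0000 / 0.9515 = 47.2937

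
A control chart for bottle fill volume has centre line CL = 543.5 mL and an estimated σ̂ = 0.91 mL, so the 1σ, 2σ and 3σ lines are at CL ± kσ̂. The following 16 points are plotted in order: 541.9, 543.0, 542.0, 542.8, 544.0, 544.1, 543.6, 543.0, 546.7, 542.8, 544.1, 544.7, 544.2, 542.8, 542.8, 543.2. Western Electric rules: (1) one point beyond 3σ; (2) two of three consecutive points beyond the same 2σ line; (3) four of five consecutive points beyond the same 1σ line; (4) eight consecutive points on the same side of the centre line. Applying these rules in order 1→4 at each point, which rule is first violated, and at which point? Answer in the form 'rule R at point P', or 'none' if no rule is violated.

rule 1 at point 9

Zone of each point (C = within 1σ̂, B = 1σ̂–2σ̂, A = 2σ̂–3σ̂, * = beyond 3σ̂; sign = side of CL): 1:-B, 2:-C, 3:-B, 4:-C, 5:+C, 6:+C, 7:+C, 8:-C, 9:+*, 10:-C, 11:+C, 12:+B, 13:+C, 14:-C, 15:-C, 16:-C
Rule 1 (one point beyond the 3σ limits) is satisfied at point 9.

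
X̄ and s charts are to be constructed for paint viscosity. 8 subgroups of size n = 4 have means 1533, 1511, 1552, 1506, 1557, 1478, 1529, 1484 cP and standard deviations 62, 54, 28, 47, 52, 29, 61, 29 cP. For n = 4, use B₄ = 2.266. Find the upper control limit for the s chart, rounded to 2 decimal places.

s̄ = (62 + 54 + 28 + 47 + 52 + 29 + 61 + 29) / 8 = 45.2500
UCL_s = B₄·s̄ = 2.266 × 45.2500 = 102.5365

102.54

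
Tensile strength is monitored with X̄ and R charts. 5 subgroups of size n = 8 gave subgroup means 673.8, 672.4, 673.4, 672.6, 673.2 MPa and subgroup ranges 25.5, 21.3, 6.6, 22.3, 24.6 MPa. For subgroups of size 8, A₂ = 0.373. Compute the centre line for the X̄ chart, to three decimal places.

673.080

X̄̄ = (673.8 + 672.4 + 673.4 + 672.6 + 673.2) / 5 = 3365.4000 / 5 = 673.0800
CL = X̄̄ = 673.0800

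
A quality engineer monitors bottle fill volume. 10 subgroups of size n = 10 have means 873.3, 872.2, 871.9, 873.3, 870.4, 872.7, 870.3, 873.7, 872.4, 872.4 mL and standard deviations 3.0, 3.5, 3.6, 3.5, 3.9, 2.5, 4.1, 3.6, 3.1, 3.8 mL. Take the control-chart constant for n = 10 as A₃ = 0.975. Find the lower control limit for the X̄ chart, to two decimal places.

X̄̄ = (873.3 + 872.2 + 871.9 + 873.3 + 870.4 + 872.7 + 870.3 + 873.7 + 872.4 + 872.4) / 10 = 872.2600
s̄ = (3.0 + 3.5 + 3.6 + 3.5 + 3.9 + 2.5 + 4.1 + 3.6 + 3.1 + 3.8) / 10 = 3.4600
LCL = X̄̄ − A₃·s̄ = 872.2600 − 0.975 × 3.4600 = 868.8865

868.89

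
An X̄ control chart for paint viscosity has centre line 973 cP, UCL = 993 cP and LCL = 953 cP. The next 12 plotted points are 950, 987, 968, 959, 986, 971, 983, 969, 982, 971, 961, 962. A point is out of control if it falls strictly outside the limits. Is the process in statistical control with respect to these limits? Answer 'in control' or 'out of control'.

out of control

Compare each point to [953, 993]: sample 1 = 950 < LCL.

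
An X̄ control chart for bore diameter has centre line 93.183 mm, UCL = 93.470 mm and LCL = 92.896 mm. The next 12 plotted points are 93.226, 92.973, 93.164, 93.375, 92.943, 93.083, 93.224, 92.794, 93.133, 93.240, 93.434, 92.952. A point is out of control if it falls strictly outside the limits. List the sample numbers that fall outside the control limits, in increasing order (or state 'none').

Compare each point to [92.896, 93.470]: sample 8 = 92.794 < LCL.

8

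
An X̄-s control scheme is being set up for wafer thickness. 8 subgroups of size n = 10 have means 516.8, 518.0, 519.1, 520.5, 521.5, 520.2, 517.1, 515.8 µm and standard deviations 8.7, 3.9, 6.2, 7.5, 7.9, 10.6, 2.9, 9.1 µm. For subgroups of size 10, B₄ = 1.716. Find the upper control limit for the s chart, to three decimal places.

s̄ = (8.7 + 3.9 + 6.2 + 7.5 + 7.9 + 10.6 + 2.9 + 9.1) / 8 = 7.1000
UCL_s = B₄·s̄ = 1.716 × 7.1000 = 12.1836

12.184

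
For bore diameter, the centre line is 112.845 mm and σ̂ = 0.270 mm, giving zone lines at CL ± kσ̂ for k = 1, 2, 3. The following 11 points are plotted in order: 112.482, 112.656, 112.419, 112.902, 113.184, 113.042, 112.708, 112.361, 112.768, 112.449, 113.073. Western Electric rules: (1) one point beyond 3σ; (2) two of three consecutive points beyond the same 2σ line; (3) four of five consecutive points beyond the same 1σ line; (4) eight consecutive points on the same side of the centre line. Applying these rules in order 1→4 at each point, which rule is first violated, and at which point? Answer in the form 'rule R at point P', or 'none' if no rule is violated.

none

Zone of each point (C = within 1σ̂, B = 1σ̂–2σ̂, A = 2σ̂–3σ̂, * = beyond 3σ̂; sign = side of CL): 1:-B, 2:-C, 3:-B, 4:+C, 5:+B, 6:+C, 7:-C, 8:-B, 9:-C, 10:-B, 11:+C
No rule fires across all 11 points.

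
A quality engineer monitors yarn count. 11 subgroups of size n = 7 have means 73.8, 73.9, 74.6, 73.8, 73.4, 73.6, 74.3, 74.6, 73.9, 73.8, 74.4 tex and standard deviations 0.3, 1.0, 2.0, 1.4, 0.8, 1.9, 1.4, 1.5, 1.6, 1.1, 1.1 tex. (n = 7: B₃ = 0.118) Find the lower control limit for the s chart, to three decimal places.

0.151

s̄ = (0.3 + 1.0 + 2.0 + 1.4 + 0.8 + 1.9 + 1.4 + 1.5 + 1.6 + 1.1 + 1.1) / 11 = 1.2818
LCL_s = B₃·s̄ = 0.118 × 1.2818 = 0.1513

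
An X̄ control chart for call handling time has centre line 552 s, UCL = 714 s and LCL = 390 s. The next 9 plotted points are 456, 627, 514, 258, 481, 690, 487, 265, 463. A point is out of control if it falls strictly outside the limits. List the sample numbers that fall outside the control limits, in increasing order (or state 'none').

Compare each point to [390, 714]: sample 4 = 258 < LCL; sample 8 = 265 < LCL.

4, 8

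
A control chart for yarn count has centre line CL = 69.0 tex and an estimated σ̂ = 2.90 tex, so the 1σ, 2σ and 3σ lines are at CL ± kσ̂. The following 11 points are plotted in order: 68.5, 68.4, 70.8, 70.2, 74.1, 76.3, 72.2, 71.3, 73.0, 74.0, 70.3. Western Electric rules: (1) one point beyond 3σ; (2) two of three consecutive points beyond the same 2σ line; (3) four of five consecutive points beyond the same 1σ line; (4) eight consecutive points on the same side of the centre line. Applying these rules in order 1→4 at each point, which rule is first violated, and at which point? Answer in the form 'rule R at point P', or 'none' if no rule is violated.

Zone of each point (C = within 1σ̂, B = 1σ̂–2σ̂, A = 2σ̂–3σ̂, * = beyond 3σ̂; sign = side of CL): 1:-C, 2:-C, 3:+C, 4:+C, 5:+B, 6:+A, 7:+B, 8:+C, 9:+B, 10:+B, 11:+C
Rule 3 (four of five consecutive points beyond the same 1σ limit) is satisfied at point 9.

rule 3 at point 9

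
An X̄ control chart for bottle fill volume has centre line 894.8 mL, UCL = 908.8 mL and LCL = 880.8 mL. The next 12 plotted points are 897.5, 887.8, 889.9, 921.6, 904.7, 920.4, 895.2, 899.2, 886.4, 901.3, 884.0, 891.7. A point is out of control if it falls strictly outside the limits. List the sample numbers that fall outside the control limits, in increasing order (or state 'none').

4, 6

Compare each point to [880.8, 908.8]: sample 4 = 921.6 > UCL; sample 6 = 920.4 > UCL.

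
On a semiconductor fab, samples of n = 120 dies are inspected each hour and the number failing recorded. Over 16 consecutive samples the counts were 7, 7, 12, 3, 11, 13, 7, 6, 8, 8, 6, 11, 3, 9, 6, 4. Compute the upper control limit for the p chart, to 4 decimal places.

p̄ = Σdᵢ / (k·n) = 121 / (16 × 120) = 0.06302
UCL = p̄ + 3·√(p̄(1−p̄)/n) = 0.06302 + 3 × √(0.06302×0.93698/120) = 0.06302 + 3 × 0.02218 = 0.12957

0.1296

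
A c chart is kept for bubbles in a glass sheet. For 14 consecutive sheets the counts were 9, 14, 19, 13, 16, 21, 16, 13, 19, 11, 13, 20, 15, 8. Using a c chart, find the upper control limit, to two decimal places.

c̄ = (9 + 14 + 19 + 13 + 16 + 21 + 16 + 13 + 19 + 11 + 13 + 20 + 15 + 8) / 14 = 207 / 14 = 14.7857
UCL = c̄ + 3√c̄ = 14.7857 + 3 × √14.7857 = 14.7857 + 3 × 3.8452 = 26.3214

26.32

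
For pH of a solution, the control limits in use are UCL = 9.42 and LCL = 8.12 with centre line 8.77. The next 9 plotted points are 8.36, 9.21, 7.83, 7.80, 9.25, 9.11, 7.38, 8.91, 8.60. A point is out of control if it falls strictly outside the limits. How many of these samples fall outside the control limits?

Compare each point to [8.12, 9.42]: sample 3 = 7.83 < LCL; sample 4 = 7.80 < LCL; sample 7 = 7.38 < LCL.

3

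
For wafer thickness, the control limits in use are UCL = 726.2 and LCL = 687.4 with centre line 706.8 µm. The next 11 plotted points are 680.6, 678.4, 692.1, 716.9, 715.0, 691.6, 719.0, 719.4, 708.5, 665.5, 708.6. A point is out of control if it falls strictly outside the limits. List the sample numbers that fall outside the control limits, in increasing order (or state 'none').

Compare each point to [687.4, 726.2]: sample 1 = 680.6 < LCL; sample 2 = 678.4 < LCL; sample 10 = 665.5 < LCL.

1, 2, 10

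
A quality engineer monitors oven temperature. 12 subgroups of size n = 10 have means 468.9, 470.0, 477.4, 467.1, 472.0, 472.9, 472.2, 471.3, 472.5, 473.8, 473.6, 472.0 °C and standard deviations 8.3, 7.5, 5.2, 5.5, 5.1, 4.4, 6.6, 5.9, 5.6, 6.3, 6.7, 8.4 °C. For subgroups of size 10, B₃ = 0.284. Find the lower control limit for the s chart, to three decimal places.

1.787

s̄ = (8.3 + 7.5 + 5.2 + 5.5 + 5.1 + 4.4 + 6.6 + 5.9 + 5.6 + 6.3 + 6.7 + 8.4) / 12 = 6.2917
LCL_s = B₃·s̄ = 0.284 × 6.2917 = 1.7868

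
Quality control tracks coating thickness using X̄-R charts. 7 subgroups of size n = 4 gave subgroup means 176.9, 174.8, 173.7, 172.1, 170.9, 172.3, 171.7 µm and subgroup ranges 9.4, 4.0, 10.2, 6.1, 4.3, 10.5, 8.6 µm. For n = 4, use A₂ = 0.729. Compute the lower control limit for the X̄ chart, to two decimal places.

X̄̄ = (176.9 + 174.8 + 173.7 + 172.1 + 170.9 + 172.3 + 171.7) / 7 = 1212.4000 / 7 = 173.2000
R̄ = (9.4 + 4.0 + 10.2 + 6.1 + 4.3 + 10.5 + 8.6) / 7 = 53.1000 / 7 = 7.5857
LCL = X̄̄ − A₂·R̄ = 173.2000 − 0.729 × 7.5857 = 167.6700

167.67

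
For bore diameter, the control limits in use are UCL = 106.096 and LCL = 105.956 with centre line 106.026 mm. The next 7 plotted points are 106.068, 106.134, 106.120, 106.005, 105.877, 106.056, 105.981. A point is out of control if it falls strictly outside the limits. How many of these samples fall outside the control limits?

Compare each point to [105.956, 106.096]: sample 2 = 106.134 > UCL; sample 3 = 106.120 > UCL; sample 5 = 105.877 < LCL.

3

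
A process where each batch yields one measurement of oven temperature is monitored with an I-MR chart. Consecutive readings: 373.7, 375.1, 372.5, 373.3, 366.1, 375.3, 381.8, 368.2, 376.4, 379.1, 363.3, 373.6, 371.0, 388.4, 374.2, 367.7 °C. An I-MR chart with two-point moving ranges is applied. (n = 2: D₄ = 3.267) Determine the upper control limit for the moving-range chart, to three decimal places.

25.918

Moving ranges: 1.4, 2.6, 0.8, 7.2, 9.2, 6.5, 13.6, 8.2, 2.7, 15.8, 10.3, 2.6, 17.4, 14.2, 6.5; M̄R̄ = 119.0000 / 15 = 7.9333
UCL_MR = D₄·M̄R̄ = 3.267 × 7.9333 = 25.9182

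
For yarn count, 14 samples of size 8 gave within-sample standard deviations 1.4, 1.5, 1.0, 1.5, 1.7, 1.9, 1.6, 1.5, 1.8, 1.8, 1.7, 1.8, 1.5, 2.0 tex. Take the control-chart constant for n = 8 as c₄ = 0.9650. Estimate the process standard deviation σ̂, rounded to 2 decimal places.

1.68

s̄ = (1.4 + 1.5 + 1.0 + 1.5 + 1.7 + 1.9 + 1.6 + 1.5 + 1.8 + 1.8 + 1.7 + 1.8 + 1.5 + 2.0) / 14 = 1.6214
σ̂ = s̄ / c₄ = 1.6214 / 0.9650 = 1.6802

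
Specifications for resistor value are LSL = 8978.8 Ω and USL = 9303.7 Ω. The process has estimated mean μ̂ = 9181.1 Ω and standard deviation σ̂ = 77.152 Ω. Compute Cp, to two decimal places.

0.70

Cp = (USL − LSL) / (6σ̂) = (9303.7 − 8978.8) / (6 × 77.152) = 324.9000 / 462.9120 = 0.7019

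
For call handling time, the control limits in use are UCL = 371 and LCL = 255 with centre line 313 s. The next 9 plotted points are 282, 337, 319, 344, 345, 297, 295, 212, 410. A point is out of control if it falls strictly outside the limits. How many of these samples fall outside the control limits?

2

Compare each point to [255, 371]: sample 8 = 212 < LCL; sample 9 = 410 > UCL.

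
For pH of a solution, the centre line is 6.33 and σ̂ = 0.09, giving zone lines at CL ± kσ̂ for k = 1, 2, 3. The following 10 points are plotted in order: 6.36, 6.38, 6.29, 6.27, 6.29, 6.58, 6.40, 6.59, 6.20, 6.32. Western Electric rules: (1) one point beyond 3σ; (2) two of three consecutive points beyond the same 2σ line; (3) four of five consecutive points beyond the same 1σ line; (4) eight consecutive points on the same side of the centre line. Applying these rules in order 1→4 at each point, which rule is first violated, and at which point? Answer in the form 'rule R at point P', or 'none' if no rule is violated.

rule 2 at point 8

Zone of each point (C = within 1σ̂, B = 1σ̂–2σ̂, A = 2σ̂–3σ̂, * = beyond 3σ̂; sign = side of CL): 1:+C, 2:+C, 3:-C, 4:-C, 5:-C, 6:+A, 7:+C, 8:+A, 9:-B, 10:-C
Rule 2 (two of three consecutive points beyond the same 2σ limit) is satisfied at point 8.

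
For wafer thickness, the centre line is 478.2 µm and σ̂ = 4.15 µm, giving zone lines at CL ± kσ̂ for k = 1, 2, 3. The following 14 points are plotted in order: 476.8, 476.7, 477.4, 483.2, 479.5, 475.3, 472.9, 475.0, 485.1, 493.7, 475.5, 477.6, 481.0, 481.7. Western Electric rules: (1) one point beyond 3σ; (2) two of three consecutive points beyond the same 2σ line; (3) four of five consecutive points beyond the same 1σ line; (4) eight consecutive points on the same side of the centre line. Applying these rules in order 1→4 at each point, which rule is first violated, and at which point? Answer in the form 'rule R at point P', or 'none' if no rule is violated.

Zone of each point (C = within 1σ̂, B = 1σ̂–2σ̂, A = 2σ̂–3σ̂, * = beyond 3σ̂; sign = side of CL): 1:-C, 2:-C, 3:-C, 4:+B, 5:+C, 6:-C, 7:-B, 8:-C, 9:+B, 10:+*, 11:-C, 12:-C, 13:+C, 14:+C
Rule 1 (one point beyond the 3σ limits) is satisfied at point 10.

rule 1 at point 10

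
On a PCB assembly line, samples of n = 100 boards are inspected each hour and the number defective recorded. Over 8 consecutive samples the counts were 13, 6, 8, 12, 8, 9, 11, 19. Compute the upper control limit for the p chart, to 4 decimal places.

p̄ = Σdᵢ / (k·n) = 86 / (8 × 100) = 0.10750
UCL = p̄ + 3·√(p̄(1−p̄)/n) = 0.10750 + 3 × √(0.10750×0.89250/100) = 0.10750 + 3 × 0.03097 = 0.20042

0.2004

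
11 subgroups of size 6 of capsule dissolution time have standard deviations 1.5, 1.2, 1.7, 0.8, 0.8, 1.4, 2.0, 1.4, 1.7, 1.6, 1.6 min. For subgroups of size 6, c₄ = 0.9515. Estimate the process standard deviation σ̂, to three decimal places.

1.500

s̄ = (1.5 + 1.2 + 1.7 + 0.8 + 0.8 + 1.4 + 2.0 + 1.4 + 1.7 + 1.6 + 1.6) / 11 = 1.4273
σ̂ = s̄ / c₄ = 1.4273 / 0.9515 = 1.5000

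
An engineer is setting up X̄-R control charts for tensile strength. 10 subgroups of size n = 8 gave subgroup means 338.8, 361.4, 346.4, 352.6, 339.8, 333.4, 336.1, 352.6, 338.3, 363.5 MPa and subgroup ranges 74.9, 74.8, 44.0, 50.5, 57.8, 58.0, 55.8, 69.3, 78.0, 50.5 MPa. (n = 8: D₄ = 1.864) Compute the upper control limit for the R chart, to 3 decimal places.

R̄ = (74.9 + 74.8 + 44.0 + 50.5 + 57.8 + 58.0 + 55.8 + 69.3 + 78.0 + 50.5) / 10 = 613.6000 / 10 = 61.3600
UCL_R = D₄·R̄ = 1.864 × 61.3600 = 114.3750

114.375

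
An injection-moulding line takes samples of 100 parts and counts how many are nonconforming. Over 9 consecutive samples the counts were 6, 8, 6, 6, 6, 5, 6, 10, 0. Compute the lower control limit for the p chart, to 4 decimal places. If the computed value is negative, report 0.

p̄ = Σdᵢ / (k·n) = 53 / (9 × 100) = 0.05889
LCL = p̄ − 3·√(p̄(1−p̄)/n) = 0.05889 − 3 × 0.02354 = -0.01174 → 0 (negative, so LCL = 0)

0.0000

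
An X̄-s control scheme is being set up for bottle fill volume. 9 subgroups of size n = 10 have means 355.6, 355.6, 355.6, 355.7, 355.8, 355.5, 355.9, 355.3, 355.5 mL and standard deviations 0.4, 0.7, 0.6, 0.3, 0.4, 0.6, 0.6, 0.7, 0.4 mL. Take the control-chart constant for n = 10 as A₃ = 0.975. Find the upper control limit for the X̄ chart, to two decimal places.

356.12

X̄̄ = (355.6 + 355.6 + 355.6 + 355.7 + 355.8 + 355.5 + 355.9 + 355.3 + 355.5) / 9 = 355.6111
s̄ = (0.4 + 0.7 + 0.6 + 0.3 + 0.4 + 0.6 + 0.6 + 0.7 + 0.4) / 9 = 0.5222
UCL = X̄̄ + A₃·s̄ = 355.6111 + 0.975 × 0.5222 = 356.1203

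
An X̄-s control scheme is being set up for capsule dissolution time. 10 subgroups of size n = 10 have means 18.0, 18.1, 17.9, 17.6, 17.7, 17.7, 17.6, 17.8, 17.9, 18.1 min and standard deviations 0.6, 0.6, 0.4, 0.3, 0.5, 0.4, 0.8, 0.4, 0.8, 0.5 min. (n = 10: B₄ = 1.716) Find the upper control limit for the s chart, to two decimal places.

s̄ = (0.6 + 0.6 + 0.4 + 0.3 + 0.5 + 0.4 + 0.8 + 0.4 + 0.8 + 0.5) / 10 = 0.5300
UCL_s = B₄·s̄ = 1.716 × 0.5300 = 0.9095

0.91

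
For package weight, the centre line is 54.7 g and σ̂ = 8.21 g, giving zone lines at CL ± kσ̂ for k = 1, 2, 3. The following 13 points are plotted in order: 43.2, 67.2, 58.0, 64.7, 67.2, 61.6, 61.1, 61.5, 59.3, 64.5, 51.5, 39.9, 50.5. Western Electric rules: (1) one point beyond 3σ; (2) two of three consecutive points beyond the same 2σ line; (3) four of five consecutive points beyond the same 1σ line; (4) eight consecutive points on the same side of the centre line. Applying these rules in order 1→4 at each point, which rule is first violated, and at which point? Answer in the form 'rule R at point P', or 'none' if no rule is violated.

rule 4 at point 9

Zone of each point (C = within 1σ̂, B = 1σ̂–2σ̂, A = 2σ̂–3σ̂, * = beyond 3σ̂; sign = side of CL): 1:-B, 2:+B, 3:+C, 4:+B, 5:+B, 6:+C, 7:+C, 8:+C, 9:+C, 10:+B, 11:-C, 12:-B, 13:-C
Rule 4 (eight consecutive points on the same side of the centre line) is satisfied at point 9.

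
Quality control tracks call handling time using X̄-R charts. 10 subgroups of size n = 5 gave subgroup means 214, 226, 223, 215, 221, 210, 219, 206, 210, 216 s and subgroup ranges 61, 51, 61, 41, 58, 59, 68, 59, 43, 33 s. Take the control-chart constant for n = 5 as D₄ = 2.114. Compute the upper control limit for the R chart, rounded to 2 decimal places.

R̄ = (61 + 51 + 61 + 41 + 58 + 59 + 68 + 59 + 43 + 33) / 10 = 534.0000 / 10 = 53.4000
UCL_R = D₄·R̄ = 2.114 × 53.4000 = 112.8876

112.89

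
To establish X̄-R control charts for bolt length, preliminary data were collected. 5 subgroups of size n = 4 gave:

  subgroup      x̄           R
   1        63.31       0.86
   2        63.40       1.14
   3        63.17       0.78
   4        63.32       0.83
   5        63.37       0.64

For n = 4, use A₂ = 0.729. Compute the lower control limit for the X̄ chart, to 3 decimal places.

62.694

X̄̄ = (63.31 + 63.40 + 63.17 + 63.32 + 63.37) / 5 = 316.5700 / 5 = 63.3140
R̄ = (0.86 + 1.14 + 0.78 + 0.83 + 0.64) / 5 = 4.2500 / 5 = 0.8500
LCL = X̄̄ − A₂·R̄ = 63.3140 − 0.729 × 0.8500 = 62.6944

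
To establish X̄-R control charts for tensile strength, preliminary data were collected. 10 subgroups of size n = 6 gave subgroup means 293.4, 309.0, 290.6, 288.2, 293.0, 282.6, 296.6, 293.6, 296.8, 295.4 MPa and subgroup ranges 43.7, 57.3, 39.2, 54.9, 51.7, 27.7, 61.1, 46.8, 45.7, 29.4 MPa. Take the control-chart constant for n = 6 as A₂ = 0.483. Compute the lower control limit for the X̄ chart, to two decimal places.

X̄̄ = (293.4 + 309.0 + 290.6 + 288.2 + 293.0 + 282.6 + 296.6 + 293.6 + 296.8 + 295.4) / 10 = 2939.2000 / 10 = 293.9200
R̄ = (43.7 + 57.3 + 39.2 + 54.9 + 51.7 + 27.7 + 61.1 + 46.8 + 45.7 + 29.4) / 10 = 457.5000 / 10 = 45.7500
LCL = X̄̄ − A₂·R̄ = 293.9200 − 0.483 × 45.7500 = 271.8227

271.82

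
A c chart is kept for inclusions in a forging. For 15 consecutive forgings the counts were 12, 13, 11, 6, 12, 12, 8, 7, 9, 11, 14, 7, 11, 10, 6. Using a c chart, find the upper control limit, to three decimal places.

19.388

c̄ = (12 + 13 + 11 + 6 + 12 + 12 + 8 + 7 + 9 + 11 + 14 + 7 + 11 + 10 + 6) / 15 = 149 / 15 = 9.9333
UCL = c̄ + 3√c̄ = 9.9333 + 3 × √9.9333 = 9.9333 + 3 × 3.1517 = 19.3885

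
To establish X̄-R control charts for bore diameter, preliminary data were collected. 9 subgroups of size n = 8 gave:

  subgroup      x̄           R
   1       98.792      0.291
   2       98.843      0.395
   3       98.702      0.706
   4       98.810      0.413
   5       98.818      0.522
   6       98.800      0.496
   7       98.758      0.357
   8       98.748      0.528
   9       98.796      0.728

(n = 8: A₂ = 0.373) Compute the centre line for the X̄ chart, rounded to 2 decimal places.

98.79

X̄̄ = (98.792 + 98.843 + 98.702 + 98.810 + 98.818 + 98.800 + 98.758 + 98.748 + 98.796) / 9 = 889.0670 / 9 = 98.7852
CL = X̄̄ = 98.7852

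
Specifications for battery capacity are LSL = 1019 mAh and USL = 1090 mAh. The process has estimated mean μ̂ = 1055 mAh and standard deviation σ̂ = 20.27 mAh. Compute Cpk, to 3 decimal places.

Cpu = (USL − μ̂) / (3σ̂) = (1090 − 1055) / (3 × 20.27) = 0.5756; Cpl = (μ̂ − LSL) / (3σ̂) = (1055 − 1019) / (3 × 20.27) = 0.5920; Cpk = min(Cpu, Cpl) = 0.5756

0.576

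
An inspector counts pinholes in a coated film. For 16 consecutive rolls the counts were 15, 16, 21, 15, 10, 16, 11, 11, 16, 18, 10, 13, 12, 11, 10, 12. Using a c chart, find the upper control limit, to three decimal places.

24.611

c̄ = (15 + 16 + 21 + 15 + 10 + 16 + 11 + 11 + 16 + 18 + 10 + 13 + 12 + 11 + 10 + 12) / 16 = 217 / 16 = 13.5625
UCL = c̄ + 3√c̄ = 13.5625 + 3 × √13.5625 = 13.5625 + 3 × 3.6827 = 24.6107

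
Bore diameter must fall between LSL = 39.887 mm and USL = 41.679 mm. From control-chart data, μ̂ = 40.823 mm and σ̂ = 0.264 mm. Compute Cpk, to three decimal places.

Cpu = (USL − μ̂) / (3σ̂) = (41.679 − 40.823) / (3 × 0.264) = 1.0808; Cpl = (μ̂ − LSL) / (3σ̂) = (40.823 − 39.887) / (3 × 0.264) = 1.1818; Cpk = min(Cpu, Cpl) = 1.0808

1.081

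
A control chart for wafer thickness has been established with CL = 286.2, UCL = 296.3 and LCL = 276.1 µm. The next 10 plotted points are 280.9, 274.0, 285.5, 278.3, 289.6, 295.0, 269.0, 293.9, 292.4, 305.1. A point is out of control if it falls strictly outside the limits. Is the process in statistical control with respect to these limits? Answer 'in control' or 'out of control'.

out of control

Compare each point to [276.1, 296.3]: sample 2 = 274.0 < LCL; sample 7 = 269.0 < LCL; sample 10 = 305.1 > UCL.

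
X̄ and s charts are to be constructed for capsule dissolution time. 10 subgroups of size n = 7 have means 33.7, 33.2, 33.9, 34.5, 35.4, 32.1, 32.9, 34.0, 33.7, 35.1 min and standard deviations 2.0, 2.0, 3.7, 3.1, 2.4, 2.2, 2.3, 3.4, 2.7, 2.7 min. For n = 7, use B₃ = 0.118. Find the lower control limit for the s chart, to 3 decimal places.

0.313

s̄ = (2.0 + 2.0 + 3.7 + 3.1 + 2.4 + 2.2 + 2.3 + 3.4 + 2.7 + 2.7) / 10 = 2.6500
LCL_s = B₃·s̄ = 0.118 × 2.6500 = 0.3127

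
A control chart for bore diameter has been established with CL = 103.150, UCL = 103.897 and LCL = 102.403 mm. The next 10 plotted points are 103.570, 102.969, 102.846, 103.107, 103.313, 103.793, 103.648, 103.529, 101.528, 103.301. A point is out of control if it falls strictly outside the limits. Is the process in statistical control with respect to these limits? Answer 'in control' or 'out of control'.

out of control

Compare each point to [102.403, 103.897]: sample 9 = 101.528 < LCL.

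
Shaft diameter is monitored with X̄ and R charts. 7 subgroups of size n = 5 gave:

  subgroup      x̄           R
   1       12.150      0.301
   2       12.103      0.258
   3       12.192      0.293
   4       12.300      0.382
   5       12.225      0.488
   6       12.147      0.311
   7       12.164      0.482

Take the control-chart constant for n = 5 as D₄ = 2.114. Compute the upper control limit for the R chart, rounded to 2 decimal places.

0.76

R̄ = (0.301 + 0.258 + 0.293 + 0.382 + 0.488 + 0.311 + 0.482) / 7 = 2.5150 / 7 = 0.3593
UCL_R = D₄·R̄ = 2.114 × 0.3593 = 0.7595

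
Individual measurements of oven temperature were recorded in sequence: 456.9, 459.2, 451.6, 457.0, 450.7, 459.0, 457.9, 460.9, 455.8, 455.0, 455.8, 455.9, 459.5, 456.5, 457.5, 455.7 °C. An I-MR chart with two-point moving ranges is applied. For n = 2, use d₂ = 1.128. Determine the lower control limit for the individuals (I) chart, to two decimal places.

X̄ = (456.9 + 459.2 + 451.6 + 457.0 + 450.7 + 459.0 + 457.9 + 460.9 + 455.8 + 455.0 + 455.8 + 455.9 + 459.5 + 456.5 + 457.5 + 455.7) / 16 = 456.5562
Moving ranges: 2.3, 7.6, 5.4, 6.3, 8.3, 1.1, 3.0, 5.1, 0.8, 0.8, 0.1, 3.6, 3.0, 1.0, 1.8; M̄R̄ = 50.2000 / 15 = 3.3467
LCL = X̄ − 3·M̄R̄/d₂ = 456.5562 − 3 × 3.3467 / 1.128 = 447.6555

447.66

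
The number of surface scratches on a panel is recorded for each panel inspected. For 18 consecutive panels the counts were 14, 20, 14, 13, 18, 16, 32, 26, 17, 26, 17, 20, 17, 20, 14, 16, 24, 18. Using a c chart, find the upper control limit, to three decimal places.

c̄ = (14 + 20 + 14 + 13 + 18 + 16 + 32 + 26 + 17 + 26 + 17 + 20 + 17 + 20 + 14 + 16 + 24 + 18) / 18 = 342 / 18 = 19.0000
UCL = c̄ + 3√c̄ = 19.0000 + 3 × √19.0000 = 19.0000 + 3 × 4.3589 = 32.0767

32.077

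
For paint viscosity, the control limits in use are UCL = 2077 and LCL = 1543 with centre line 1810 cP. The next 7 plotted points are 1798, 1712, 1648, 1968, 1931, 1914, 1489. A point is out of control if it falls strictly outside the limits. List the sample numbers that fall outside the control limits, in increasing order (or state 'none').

Compare each point to [1543, 2077]: sample 7 = 1489 < LCL.

7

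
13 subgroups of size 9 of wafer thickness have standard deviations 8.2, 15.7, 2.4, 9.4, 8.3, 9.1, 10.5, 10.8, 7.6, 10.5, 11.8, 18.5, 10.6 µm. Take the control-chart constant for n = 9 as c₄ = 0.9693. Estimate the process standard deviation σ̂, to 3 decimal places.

10.587

s̄ = (8.2 + 15.7 + 2.4 + 9.4 + 8.3 + 9.1 + 10.5 + 10.8 + 7.6 + 10.5 + 11.8 + 18.5 + 10.6) / 13 = 10.2615
σ̂ = s̄ / c₄ = 10.2615 / 0.9693 = 10.5865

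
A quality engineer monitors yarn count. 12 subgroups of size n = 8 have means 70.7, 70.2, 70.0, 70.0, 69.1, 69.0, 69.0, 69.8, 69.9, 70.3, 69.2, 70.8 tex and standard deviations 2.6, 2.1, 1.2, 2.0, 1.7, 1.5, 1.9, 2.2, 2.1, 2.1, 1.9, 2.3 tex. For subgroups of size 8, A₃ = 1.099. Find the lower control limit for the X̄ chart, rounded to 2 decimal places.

67.67

X̄̄ = (70.7 + 70.2 + 70.0 + 70.0 + 69.1 + 69.0 + 69.0 + 69.8 + 69.9 + 70.3 + 69.2 + 70.8) / 12 = 69.8333
s̄ = (2.6 + 2.1 + 1.2 + 2.0 + 1.7 + 1.5 + 1.9 + 2.2 + 2.1 + 2.1 + 1.9 + 2.3) / 12 = 1.9667
LCL = X̄̄ − A₃·s̄ = 69.8333 − 1.099 × 1.9667 = 67.6720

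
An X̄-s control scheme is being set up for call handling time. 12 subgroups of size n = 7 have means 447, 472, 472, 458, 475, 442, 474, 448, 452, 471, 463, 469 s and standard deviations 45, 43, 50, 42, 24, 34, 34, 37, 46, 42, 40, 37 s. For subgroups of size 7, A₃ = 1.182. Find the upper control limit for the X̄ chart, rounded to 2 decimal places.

508.61

X̄̄ = (447 + 472 + 472 + 458 + 475 + 442 + 474 + 448 + 452 + 471 + 463 + 469) / 12 = 461.9167
s̄ = (45 + 43 + 50 + 42 + 24 + 34 + 34 + 37 + 46 + 42 + 40 + 37) / 12 = 39.5000
UCL = X̄̄ + A₃·s̄ = 461.9167 + 1.182 × 39.5000 = 508.6057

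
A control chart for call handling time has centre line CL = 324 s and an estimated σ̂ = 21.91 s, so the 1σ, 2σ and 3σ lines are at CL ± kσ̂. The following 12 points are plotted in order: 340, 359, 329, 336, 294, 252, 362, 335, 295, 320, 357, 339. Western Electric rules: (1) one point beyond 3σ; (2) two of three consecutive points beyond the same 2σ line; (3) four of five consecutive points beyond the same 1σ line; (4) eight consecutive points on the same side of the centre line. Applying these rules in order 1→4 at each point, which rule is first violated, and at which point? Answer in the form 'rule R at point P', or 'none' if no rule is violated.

rule 1 at point 6

Zone of each point (C = within 1σ̂, B = 1σ̂–2σ̂, A = 2σ̂–3σ̂, * = beyond 3σ̂; sign = side of CL): 1:+C, 2:+B, 3:+C, 4:+C, 5:-B, 6:-*, 7:+B, 8:+C, 9:-B, 10:-C, 11:+B, 12:+C
Rule 1 (one point beyond the 3σ limits) is satisfied at point 6.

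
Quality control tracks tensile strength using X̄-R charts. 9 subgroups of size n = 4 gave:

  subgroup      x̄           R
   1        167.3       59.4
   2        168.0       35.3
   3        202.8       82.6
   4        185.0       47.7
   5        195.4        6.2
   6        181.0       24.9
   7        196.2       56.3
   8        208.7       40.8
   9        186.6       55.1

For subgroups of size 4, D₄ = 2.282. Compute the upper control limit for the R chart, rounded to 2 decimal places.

103.53

R̄ = (59.4 + 35.3 + 82.6 + 47.7 + 6.2 + 24.9 + 56.3 + 40.8 + 55.1) / 9 = 408.3000 / 9 = 45.3667
UCL_R = D₄·R̄ = 2.282 × 45.3667 = 103.5267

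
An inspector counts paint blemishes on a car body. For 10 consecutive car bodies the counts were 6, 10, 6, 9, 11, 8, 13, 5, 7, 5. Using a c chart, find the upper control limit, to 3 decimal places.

c̄ = (6 + 10 + 6 + 9 + 11 + 8 + 13 + 5 + 7 + 5) / 10 = 80 / 10 = 8.0000
UCL = c̄ + 3√c̄ = 8.0000 + 3 × √8.0000 = 8.0000 + 3 × 2.8284 = 16.4853

16.485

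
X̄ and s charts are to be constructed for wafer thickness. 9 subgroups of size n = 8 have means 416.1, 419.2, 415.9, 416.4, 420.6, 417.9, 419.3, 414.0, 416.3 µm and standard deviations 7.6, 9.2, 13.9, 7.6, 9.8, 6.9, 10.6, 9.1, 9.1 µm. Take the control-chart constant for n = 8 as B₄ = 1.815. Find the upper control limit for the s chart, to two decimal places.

s̄ = (7.6 + 9.2 + 13.9 + 7.6 + 9.8 + 6.9 + 10.6 + 9.1 + 9.1) / 9 = 9.3111
UCL_s = B₄·s̄ = 1.815 × 9.3111 = 16.8997

16.90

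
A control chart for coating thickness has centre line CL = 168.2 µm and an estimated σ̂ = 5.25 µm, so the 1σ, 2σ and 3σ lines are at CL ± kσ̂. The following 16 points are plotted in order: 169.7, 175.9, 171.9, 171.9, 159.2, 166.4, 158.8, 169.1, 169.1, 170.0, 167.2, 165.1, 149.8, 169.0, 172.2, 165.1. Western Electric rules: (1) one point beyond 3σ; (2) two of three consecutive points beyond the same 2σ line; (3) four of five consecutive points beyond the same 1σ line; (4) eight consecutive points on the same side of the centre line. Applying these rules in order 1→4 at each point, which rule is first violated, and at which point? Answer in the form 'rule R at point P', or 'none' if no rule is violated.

rule 1 at point 13

Zone of each point (C = within 1σ̂, B = 1σ̂–2σ̂, A = 2σ̂–3σ̂, * = beyond 3σ̂; sign = side of CL): 1:+C, 2:+B, 3:+C, 4:+C, 5:-B, 6:-C, 7:-B, 8:+C, 9:+C, 10:+C, 11:-C, 12:-C, 13:-*, 14:+C, 15:+C, 16:-C
Rule 1 (one point beyond the 3σ limits) is satisfied at point 13.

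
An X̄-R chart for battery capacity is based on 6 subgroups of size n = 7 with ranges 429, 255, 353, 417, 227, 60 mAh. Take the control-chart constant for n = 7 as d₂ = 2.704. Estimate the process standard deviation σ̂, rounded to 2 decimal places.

R̄ = (429 + 255 + 353 + 417 + 227 + 60) / 6 = 290.1667
σ̂ = R̄ / d₂ = 290.1667 / 2.704 = 107.3102

107.31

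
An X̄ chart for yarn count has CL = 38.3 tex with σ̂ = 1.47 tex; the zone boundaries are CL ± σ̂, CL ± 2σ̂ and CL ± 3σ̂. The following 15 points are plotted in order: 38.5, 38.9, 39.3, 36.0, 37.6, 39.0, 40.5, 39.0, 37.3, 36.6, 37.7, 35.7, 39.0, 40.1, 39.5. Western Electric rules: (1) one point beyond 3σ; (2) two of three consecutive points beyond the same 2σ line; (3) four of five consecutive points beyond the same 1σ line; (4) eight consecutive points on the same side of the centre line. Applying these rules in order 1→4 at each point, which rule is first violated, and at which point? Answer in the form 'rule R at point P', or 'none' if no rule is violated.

none

Zone of each point (C = within 1σ̂, B = 1σ̂–2σ̂, A = 2σ̂–3σ̂, * = beyond 3σ̂; sign = side of CL): 1:+C, 2:+C, 3:+C, 4:-B, 5:-C, 6:+C, 7:+B, 8:+C, 9:-C, 10:-B, 11:-C, 12:-B, 13:+C, 14:+B, 15:+C
No rule fires across all 15 points.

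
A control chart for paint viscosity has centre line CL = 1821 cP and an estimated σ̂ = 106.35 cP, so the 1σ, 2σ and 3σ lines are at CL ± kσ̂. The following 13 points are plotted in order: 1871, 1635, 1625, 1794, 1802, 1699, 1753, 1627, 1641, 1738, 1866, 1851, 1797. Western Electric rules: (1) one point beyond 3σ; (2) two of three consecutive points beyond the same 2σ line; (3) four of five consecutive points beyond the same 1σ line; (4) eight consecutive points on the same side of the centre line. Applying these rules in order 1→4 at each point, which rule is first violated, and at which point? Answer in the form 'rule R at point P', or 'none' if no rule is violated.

rule 4 at point 9

Zone of each point (C = within 1σ̂, B = 1σ̂–2σ̂, A = 2σ̂–3σ̂, * = beyond 3σ̂; sign = side of CL): 1:+C, 2:-B, 3:-B, 4:-C, 5:-C, 6:-B, 7:-C, 8:-B, 9:-B, 10:-C, 11:+C, 12:+C, 13:-C
Rule 4 (eight consecutive points on the same side of the centre line) is satisfied at point 9.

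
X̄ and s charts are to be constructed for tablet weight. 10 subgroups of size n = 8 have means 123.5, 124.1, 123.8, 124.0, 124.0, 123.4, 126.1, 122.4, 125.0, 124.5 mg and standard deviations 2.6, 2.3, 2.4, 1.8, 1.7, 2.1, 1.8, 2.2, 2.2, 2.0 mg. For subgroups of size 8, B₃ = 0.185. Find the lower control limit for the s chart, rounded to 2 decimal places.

0.39

s̄ = (2.6 + 2.3 + 2.4 + 1.8 + 1.7 + 2.1 + 1.8 + 2.2 + 2.2 + 2.0) / 10 = 2.1100
LCL_s = B₃·s̄ = 0.185 × 2.1100 = 0.3904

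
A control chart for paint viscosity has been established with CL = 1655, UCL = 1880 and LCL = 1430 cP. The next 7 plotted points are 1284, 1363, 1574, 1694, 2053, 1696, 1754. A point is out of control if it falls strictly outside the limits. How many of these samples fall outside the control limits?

3

Compare each point to [1430, 1880]: sample 1 = 1284 < LCL; sample 2 = 1363 < LCL; sample 5 = 2053 > UCL.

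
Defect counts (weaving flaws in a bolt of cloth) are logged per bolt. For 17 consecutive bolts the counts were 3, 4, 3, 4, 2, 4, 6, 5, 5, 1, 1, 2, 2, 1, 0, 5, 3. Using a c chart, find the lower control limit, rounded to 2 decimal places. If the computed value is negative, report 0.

0.00

c̄ = (3 + 4 + 3 + 4 + 2 + 4 + 6 + 5 + 5 + 1 + 1 + 2 + 2 + 1 + 0 + 5 + 3) / 17 = 51 / 17 = 3.0000
LCL = c̄ − 3√c̄ = 3.0000 − 3 × 1.7321 = -2.1962 → 0 (cannot be negative)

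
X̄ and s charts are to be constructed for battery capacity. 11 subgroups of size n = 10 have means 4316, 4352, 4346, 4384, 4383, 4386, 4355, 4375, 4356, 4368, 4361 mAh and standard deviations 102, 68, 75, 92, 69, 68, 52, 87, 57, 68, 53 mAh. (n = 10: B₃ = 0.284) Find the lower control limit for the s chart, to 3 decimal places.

s̄ = (102 + 68 + 75 + 92 + 69 + 68 + 52 + 87 + 57 + 68 + 53) / 11 = 71.9091
LCL_s = B₃·s̄ = 0.284 × 71.9091 = 20.4222

20.422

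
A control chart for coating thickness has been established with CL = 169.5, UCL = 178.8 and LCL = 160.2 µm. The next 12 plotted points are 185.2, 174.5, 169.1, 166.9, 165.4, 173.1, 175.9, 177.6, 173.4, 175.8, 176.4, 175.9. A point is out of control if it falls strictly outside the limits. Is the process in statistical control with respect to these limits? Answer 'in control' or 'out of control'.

out of control

Compare each point to [160.2, 178.8]: sample 1 = 185.2 > UCL.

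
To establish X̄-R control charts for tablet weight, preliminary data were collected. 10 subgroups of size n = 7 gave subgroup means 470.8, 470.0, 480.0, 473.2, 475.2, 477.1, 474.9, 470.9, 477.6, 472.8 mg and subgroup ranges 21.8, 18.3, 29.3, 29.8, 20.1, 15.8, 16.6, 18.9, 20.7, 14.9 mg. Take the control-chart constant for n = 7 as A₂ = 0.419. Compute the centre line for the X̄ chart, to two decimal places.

474.25

X̄̄ = (470.8 + 470.0 + 480.0 + 473.2 + 475.2 + 477.1 + 474.9 + 470.9 + 477.6 + 472.8) / 10 = 4742.5000 / 10 = 474.2500
CL = X̄̄ = 474.2500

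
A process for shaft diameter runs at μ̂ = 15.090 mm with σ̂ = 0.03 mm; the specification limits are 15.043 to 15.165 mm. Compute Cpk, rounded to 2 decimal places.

Cpu = (USL − μ̂) / (3σ̂) = (15.165 − 15.090) / (3 × 0.03) = 0.8333; Cpl = (μ̂ − LSL) / (3σ̂) = (15.090 − 15.043) / (3 × 0.03) = 0.5222; Cpk = min(Cpu, Cpl) = 0.5222

0.52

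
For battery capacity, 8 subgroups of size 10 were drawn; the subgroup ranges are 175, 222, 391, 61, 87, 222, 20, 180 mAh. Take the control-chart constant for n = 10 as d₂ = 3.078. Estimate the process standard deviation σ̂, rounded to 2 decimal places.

R̄ = (175 + 222 + 391 + 61 + 87 + 222 + 20 + 180) / 8 = 169.7500
σ̂ = R̄ / d₂ = 169.7500 / 3.078 = 55.1494

55.15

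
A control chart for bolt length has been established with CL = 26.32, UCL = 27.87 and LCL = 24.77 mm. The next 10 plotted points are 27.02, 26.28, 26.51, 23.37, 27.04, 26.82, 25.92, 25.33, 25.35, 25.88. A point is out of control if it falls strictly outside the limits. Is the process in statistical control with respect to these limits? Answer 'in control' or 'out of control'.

Compare each point to [24.77, 27.87]: sample 4 = 23.37 < LCL.

out of control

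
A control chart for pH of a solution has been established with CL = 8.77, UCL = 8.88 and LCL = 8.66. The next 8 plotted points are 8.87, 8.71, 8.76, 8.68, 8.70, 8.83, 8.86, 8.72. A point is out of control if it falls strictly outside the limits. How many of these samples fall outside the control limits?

0

All 8 points lie within [8.66, 8.88].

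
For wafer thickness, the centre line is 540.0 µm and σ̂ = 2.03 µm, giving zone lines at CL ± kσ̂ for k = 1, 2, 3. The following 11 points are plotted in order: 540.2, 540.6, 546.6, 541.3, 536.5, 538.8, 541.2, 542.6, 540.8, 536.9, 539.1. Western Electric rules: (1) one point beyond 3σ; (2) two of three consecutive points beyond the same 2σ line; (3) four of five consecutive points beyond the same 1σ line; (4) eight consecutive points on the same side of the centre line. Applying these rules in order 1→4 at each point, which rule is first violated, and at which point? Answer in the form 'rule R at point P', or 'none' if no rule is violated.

Zone of each point (C = within 1σ̂, B = 1σ̂–2σ̂, A = 2σ̂–3σ̂, * = beyond 3σ̂; sign = side of CL): 1:+C, 2:+C, 3:+*, 4:+C, 5:-B, 6:-C, 7:+C, 8:+B, 9:+C, 10:-B, 11:-C
Rule 1 (one point beyond the 3σ limits) is satisfied at point 3.

rule 1 at point 3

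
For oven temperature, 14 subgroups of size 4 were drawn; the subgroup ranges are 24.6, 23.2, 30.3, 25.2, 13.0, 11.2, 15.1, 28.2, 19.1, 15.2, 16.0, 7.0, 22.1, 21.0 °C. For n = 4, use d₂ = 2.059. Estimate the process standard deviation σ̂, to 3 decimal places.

R̄ = (24.6 + 23.2 + 30.3 + 25.2 + 13.0 + 11.2 + 15.1 + 28.2 + 19.1 + 15.2 + 16.0 + 7.0 + 22.1 + 21.0) / 14 = 19.3714
σ̂ = R̄ / d₂ = 19.3714 / 2.059 = 9.4082

9.408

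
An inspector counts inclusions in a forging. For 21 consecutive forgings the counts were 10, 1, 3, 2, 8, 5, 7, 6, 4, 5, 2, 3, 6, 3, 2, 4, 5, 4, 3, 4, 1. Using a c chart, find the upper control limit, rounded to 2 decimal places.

10.33

c̄ = (10 + 1 + 3 + 2 + 8 + 5 + 7 + 6 + 4 + 5 + 2 + 3 + 6 + 3 + 2 + 4 + 5 + 4 + 3 + 4 + 1) / 21 = 88 / 21 = 4.1905
UCL = c̄ + 3√c̄ = 4.1905 + 3 × √4.1905 = 4.1905 + 3 × 2.0471 = 10.3317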